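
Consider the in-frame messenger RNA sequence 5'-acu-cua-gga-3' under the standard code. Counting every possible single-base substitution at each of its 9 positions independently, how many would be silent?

10

Codon 1 (ACU, Thr): 3 synonymous substitutions.
Codon 2 (CUA, Leu): 4 synonymous substitutions.
Codon 3 (GGA, Gly): 3 synonymous substitutions.
Total: 3 + 4 + 3 = 10.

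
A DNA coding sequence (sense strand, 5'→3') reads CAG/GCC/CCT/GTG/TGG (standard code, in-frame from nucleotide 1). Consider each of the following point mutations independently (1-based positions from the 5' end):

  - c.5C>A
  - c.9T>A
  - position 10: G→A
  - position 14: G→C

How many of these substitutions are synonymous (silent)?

Codon 2: GCC (Ala) → GAC (Asp) — missense.
Codon 3: CCT (Pro) → CCA (Pro) — synonymous.
Codon 4: GTG (Val) → ATG (Met) — missense.
Codon 5: TGG (Trp) → TCG (Ser) — missense.
Synonymous: 1 of 4.

1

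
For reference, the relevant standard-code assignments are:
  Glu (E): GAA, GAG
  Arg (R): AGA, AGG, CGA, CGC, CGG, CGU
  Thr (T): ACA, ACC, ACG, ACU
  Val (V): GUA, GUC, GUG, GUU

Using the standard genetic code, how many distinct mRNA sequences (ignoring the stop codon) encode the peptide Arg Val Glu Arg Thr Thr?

4608

Arg: 6 codons.
Val: 4 codons.
Glu: 2 codons.
Arg: 6 codons.
Thr: 4 codons.
Thr: 4 codons.
6 × 4 × 2 × 6 × 4 × 4 = 4608.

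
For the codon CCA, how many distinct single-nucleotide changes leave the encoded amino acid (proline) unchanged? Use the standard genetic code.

3

Position 1: none → 0 synonymous.
Position 2: none → 0 synonymous.
Position 3: CCT, CCC, CCG → 3 synonymous.
Total: 0 + 0 + 3 = 3.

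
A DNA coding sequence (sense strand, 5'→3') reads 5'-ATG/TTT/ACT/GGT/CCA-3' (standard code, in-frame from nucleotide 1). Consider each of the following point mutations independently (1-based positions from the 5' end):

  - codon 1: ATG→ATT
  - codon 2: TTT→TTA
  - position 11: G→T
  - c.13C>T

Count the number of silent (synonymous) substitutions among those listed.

Codon 1: ATG (Met) → ATT (Ile) — missense.
Codon 2: TTT (Phe) → TTA (Leu) — missense.
Codon 4: GGT (Gly) → GTT (Val) — missense.
Codon 5: CCA (Pro) → TCA (Ser) — missense.
Synonymous: 0 of 4.

0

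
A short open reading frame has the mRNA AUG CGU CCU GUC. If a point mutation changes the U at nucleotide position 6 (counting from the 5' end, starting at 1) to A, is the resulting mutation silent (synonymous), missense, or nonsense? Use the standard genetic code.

silent

Position 6 falls in codon 2: CGU → Arg.
After the substitution the codon is CGA → Arg.
Both encode Arg, so the change is synonymous.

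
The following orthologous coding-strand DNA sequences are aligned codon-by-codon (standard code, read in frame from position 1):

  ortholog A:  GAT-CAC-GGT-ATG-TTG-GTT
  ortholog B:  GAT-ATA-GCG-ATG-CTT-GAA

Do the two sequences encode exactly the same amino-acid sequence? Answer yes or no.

no

Codon 1: GAT Asp / GAT Asp — identical.
Codon 2: CAC His / ATA Ile — nonsynonymous.
Codon 3: GGT Gly / GCG Ala — nonsynonymous.
Codon 4: ATG Met / ATG Met — identical.
Codon 5: TTG Leu / CTT Leu — synonymous.
Codon 6: GTT Val / GAA Glu — nonsynonymous.
Nonsynonymous differences: 3 → different protein.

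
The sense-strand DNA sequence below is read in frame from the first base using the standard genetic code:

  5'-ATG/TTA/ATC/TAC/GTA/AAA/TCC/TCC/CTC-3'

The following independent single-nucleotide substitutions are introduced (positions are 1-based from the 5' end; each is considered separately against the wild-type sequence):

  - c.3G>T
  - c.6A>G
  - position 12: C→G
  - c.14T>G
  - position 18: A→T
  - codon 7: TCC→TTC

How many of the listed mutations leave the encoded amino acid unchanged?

Codon 1: ATG (Met) → ATT (Ile) — missense.
Codon 2: TTA (Leu) → TTG (Leu) — synonymous.
Codon 4: TAC (Tyr) → TAG (Stop) — nonsense.
Codon 5: GTA (Val) → GGA (Gly) — missense.
Codon 6: AAA (Lys) → AAT (Asn) — missense.
Codon 7: TCC (Ser) → TTC (Phe) — missense.
Synonymous: 1 of 6.

1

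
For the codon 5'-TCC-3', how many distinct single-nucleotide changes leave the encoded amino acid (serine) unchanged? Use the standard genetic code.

Position 1: none → 0 synonymous.
Position 2: none → 0 synonymous.
Position 3: TCT, TCA, TCG → 3 synonymous.
Total: 0 + 0 + 3 = 3.

3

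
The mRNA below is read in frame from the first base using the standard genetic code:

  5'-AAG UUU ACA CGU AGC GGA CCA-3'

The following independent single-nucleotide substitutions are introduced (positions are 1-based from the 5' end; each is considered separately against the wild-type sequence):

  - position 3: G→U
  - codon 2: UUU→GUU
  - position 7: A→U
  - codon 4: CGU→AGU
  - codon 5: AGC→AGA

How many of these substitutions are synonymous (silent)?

0

Codon 1: AAG (Lys) → AAU (Asn) — missense.
Codon 2: UUU (Phe) → GUU (Val) — missense.
Codon 3: ACA (Thr) → UCA (Ser) — missense.
Codon 4: CGU (Arg) → AGU (Ser) — missense.
Codon 5: AGC (Ser) → AGA (Arg) — missense.
Synonymous: 0 of 5.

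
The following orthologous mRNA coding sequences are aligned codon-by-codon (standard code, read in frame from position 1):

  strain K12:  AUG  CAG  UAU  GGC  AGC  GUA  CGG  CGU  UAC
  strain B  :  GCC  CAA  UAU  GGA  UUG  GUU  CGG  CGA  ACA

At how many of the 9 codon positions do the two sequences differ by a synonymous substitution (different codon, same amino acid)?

Codon 1: AUG Met / GCC Ala — nonsynonymous.
Codon 2: CAG Gln / CAA Gln — synonymous.
Codon 3: UAU Tyr / UAU Tyr — identical.
Codon 4: GGC Gly / GGA Gly — synonymous.
Codon 5: AGC Ser / UUG Leu — nonsynonymous.
Codon 6: GUA Val / GUU Val — synonymous.
Codon 7: CGG Arg / CGG Arg — identical.
Codon 8: CGU Arg / CGA Arg — synonymous.
Codon 9: UAC Tyr / ACA Thr — nonsynonymous.
Synonymous differences: 4.

4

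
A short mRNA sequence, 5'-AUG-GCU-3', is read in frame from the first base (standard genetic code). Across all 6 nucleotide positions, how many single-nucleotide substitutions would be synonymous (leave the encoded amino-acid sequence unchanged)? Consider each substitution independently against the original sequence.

3

Codon 1 (AUG, Met): 0 synonymous substitutions.
Codon 2 (GCU, Ala): 3 synonymous substitutions.
Total: 0 + 3 = 3.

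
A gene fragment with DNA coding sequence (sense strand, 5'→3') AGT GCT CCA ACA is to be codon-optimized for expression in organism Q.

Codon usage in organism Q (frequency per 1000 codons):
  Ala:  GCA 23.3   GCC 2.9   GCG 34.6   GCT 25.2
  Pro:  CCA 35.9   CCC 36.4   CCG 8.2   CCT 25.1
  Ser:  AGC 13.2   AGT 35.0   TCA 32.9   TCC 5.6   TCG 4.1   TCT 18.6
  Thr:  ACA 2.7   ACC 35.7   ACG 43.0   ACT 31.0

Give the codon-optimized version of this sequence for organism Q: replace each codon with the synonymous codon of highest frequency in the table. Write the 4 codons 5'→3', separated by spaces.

Codon 1 (Ser): best is AGT at 35.0.
Codon 2 (Ala): best is GCG at 34.6.
Codon 3 (Pro): best is CCC at 36.4.
Codon 4 (Thr): best is ACG at 43.0.

AGT GCG CCC ACG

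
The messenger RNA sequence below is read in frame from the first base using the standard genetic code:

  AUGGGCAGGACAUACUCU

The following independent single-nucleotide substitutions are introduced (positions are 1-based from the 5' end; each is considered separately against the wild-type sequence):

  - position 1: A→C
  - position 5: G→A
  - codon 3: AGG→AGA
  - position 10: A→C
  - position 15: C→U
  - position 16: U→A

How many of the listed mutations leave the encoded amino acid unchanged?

2

Codon 1: AUG (Met) → CUG (Leu) — missense.
Codon 2: GGC (Gly) → GAC (Asp) — missense.
Codon 3: AGG (Arg) → AGA (Arg) — synonymous.
Codon 4: ACA (Thr) → CCA (Pro) — missense.
Codon 5: UAC (Tyr) → UAU (Tyr) — synonymous.
Codon 6: UCU (Ser) → ACU (Thr) — missense.
Synonymous: 2 of 6.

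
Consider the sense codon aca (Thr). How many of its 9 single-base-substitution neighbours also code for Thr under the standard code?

3

Position 1: none → 0 synonymous.
Position 2: none → 0 synonymous.
Position 3: ACU, ACC, ACG → 3 synonymous.
Total: 0 + 0 + 3 = 3.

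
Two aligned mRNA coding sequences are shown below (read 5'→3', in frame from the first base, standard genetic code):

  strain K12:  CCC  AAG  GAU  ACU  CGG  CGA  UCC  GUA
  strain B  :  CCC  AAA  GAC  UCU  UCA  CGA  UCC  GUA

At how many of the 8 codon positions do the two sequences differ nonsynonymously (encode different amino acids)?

Codon 1: CCC Pro / CCC Pro — identical.
Codon 2: AAG Lys / AAA Lys — synonymous.
Codon 3: GAU Asp / GAC Asp — synonymous.
Codon 4: ACU Thr / UCU Ser — nonsynonymous.
Codon 5: CGG Arg / UCA Ser — nonsynonymous.
Codon 6: CGA Arg / CGA Arg — identical.
Codon 7: UCC Ser / UCC Ser — identical.
Codon 8: GUA Val / GUA Val — identical.
Nonsynonymous differences: 2.

2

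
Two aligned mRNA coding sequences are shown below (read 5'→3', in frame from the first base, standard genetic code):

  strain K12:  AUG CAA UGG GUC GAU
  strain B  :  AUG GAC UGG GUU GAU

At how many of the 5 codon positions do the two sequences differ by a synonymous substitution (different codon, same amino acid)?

Codon 1: AUG Met / AUG Met — identical.
Codon 2: CAA Gln / GAC Asp — nonsynonymous.
Codon 3: UGG Trp / UGG Trp — identical.
Codon 4: GUC Val / GUU Val — synonymous.
Codon 5: GAU Asp / GAU Asp — identical.
Synonymous differences: 1.

1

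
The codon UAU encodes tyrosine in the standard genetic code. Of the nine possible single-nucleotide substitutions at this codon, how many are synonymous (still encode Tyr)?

1

Position 1: none → 0 synonymous.
Position 2: none → 0 synonymous.
Position 3: UAC → 1 synonymous.
Total: 0 + 0 + 1 = 1.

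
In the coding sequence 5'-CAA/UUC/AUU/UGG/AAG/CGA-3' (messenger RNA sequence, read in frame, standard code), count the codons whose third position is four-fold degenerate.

1

Codon 1 CAA (Gln): third position 2-fold.
Codon 2 UUC (Phe): third position 2-fold.
Codon 3 AUU (Ile): third position 3-fold.
Codon 4 UGG (Trp): third position 1-fold.
Codon 5 AAG (Lys): third position 2-fold.
Codon 6 CGA (Arg): third position 4-fold.
Four-fold degenerate third positions: 1.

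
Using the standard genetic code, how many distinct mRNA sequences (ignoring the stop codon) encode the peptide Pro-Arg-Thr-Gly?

Pro: 4 codons.
Arg: 6 codons.
Thr: 4 codons.
Gly: 4 codons.
4 × 6 × 4 × 4 = 384.

384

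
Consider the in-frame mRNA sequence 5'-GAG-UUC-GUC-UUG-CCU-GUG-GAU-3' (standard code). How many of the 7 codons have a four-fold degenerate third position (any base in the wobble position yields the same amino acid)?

Codon 1 GAG (Glu): third position 2-fold.
Codon 2 UUC (Phe): third position 2-fold.
Codon 3 GUC (Val): third position 4-fold.
Codon 4 UUG (Leu): third position 2-fold.
Codon 5 CCU (Pro): third position 4-fold.
Codon 6 GUG (Val): third position 4-fold.
Codon 7 GAU (Asp): third position 2-fold.
Four-fold degenerate third positions: 3.

3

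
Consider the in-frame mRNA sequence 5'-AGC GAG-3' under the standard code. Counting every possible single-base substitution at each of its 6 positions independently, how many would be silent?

Codon 1 (AGC, Ser): 1 synonymous substitution.
Codon 2 (GAG, Glu): 1 synonymous substitution.
Total: 1 + 1 = 2.

2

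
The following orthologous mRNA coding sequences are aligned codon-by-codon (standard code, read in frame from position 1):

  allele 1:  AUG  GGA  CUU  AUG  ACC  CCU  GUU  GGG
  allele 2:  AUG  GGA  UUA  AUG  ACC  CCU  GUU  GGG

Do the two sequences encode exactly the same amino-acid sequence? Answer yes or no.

yes

Codon 1: AUG Met / AUG Met — identical.
Codon 2: GGA Gly / GGA Gly — identical.
Codon 3: CUU Leu / UUA Leu — synonymous.
Codon 4: AUG Met / AUG Met — identical.
Codon 5: ACC Thr / ACC Thr — identical.
Codon 6: CCU Pro / CCU Pro — identical.
Codon 7: GUU Val / GUU Val — identical.
Codon 8: GGG Gly / GGG Gly — identical.
Nonsynonymous differences: 0 → same protein.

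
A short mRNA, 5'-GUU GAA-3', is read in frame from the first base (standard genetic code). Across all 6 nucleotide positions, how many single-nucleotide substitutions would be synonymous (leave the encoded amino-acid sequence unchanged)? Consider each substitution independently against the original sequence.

4

Codon 1 (GUU, Val): 3 synonymous substitutions.
Codon 2 (GAA, Glu): 1 synonymous substitution.
Total: 3 + 1 = 4.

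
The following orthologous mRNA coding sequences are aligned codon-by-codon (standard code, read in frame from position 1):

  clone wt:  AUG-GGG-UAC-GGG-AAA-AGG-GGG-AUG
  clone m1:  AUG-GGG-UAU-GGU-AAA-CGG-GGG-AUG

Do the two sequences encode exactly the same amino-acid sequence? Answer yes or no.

Codon 1: AUG Met / AUG Met — identical.
Codon 2: GGG Gly / GGG Gly — identical.
Codon 3: UAC Tyr / UAU Tyr — synonymous.
Codon 4: GGG Gly / GGU Gly — synonymous.
Codon 5: AAA Lys / AAA Lys — identical.
Codon 6: AGG Arg / CGG Arg — synonymous.
Codon 7: GGG Gly / GGG Gly — identical.
Codon 8: AUG Met / AUG Met — identical.
Nonsynonymous differences: 0 → same protein.

yes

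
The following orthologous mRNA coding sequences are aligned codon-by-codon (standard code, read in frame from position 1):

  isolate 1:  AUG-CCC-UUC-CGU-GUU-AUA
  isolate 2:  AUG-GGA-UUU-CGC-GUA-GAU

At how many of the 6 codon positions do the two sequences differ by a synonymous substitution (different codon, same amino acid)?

3

Codon 1: AUG Met / AUG Met — identical.
Codon 2: CCC Pro / GGA Gly — nonsynonymous.
Codon 3: UUC Phe / UUU Phe — synonymous.
Codon 4: CGU Arg / CGC Arg — synonymous.
Codon 5: GUU Val / GUA Val — synonymous.
Codon 6: AUA Ile / GAU Asp — nonsynonymous.
Synonymous differences: 3.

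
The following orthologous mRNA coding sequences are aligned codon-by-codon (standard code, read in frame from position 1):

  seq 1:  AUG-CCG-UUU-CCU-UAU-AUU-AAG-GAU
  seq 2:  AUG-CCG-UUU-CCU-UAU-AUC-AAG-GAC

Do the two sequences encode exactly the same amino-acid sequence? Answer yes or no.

yes

Codon 1: AUG Met / AUG Met — identical.
Codon 2: CCG Pro / CCG Pro — identical.
Codon 3: UUU Phe / UUU Phe — identical.
Codon 4: CCU Pro / CCU Pro — identical.
Codon 5: UAU Tyr / UAU Tyr — identical.
Codon 6: AUU Ile / AUC Ile — synonymous.
Codon 7: AAG Lys / AAG Lys — identical.
Codon 8: GAU Asp / GAC Asp — synonymous.
Nonsynonymous differences: 0 → same protein.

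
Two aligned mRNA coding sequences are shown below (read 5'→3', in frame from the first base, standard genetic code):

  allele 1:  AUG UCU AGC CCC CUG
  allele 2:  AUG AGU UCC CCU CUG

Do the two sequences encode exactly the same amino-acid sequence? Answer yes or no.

Codon 1: AUG Met / AUG Met — identical.
Codon 2: UCU Ser / AGU Ser — synonymous.
Codon 3: AGC Ser / UCC Ser — synonymous.
Codon 4: CCC Pro / CCU Pro — synonymous.
Codon 5: CUG Leu / CUG Leu — identical.
Nonsynonymous differences: 0 → same protein.

yes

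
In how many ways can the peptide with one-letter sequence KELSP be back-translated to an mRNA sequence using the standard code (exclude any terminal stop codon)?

576

Lys: 2 codons.
Glu: 2 codons.
Leu: 6 codons.
Ser: 6 codons.
Pro: 4 codons.
2 × 2 × 6 × 6 × 4 = 576.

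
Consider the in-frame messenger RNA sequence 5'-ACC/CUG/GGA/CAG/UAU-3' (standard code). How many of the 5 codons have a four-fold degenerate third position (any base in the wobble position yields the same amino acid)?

Codon 1 ACC (Thr): third position 4-fold.
Codon 2 CUG (Leu): third position 4-fold.
Codon 3 GGA (Gly): third position 4-fold.
Codon 4 CAG (Gln): third position 2-fold.
Codon 5 UAU (Tyr): third position 2-fold.
Four-fold degenerate third positions: 3.

3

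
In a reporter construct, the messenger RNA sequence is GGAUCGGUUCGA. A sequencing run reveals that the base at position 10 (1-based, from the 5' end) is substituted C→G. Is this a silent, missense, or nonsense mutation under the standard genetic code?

missense

Position 10 falls in codon 4: CGA → Arg.
After the substitution the codon is GGA → Gly.
Arg ≠ Gly, so this is a missense mutation.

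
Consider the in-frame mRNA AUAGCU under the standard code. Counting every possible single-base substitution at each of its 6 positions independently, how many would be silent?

5

Codon 1 (AUA, Ile): 2 synonymous substitutions.
Codon 2 (GCU, Ala): 3 synonymous substitutions.
Total: 2 + 3 = 5.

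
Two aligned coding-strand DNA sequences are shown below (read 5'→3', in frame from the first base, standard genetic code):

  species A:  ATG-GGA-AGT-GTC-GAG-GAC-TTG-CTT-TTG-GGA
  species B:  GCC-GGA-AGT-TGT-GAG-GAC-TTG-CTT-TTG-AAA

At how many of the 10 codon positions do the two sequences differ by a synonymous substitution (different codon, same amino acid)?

0

Codon 1: ATG Met / GCC Ala — nonsynonymous.
Codon 2: GGA Gly / GGA Gly — identical.
Codon 3: AGT Ser / AGT Ser — identical.
Codon 4: GTC Val / TGT Cys — nonsynonymous.
Codon 5: GAG Glu / GAG Glu — identical.
Codon 6: GAC Asp / GAC Asp — identical.
Codon 7: TTG Leu / TTG Leu — identical.
Codon 8: CTT Leu / CTT Leu — identical.
Codon 9: TTG Leu / TTG Leu — identical.
Codon 10: GGA Gly / AAA Lys — nonsynonymous.
Synonymous differences: 0.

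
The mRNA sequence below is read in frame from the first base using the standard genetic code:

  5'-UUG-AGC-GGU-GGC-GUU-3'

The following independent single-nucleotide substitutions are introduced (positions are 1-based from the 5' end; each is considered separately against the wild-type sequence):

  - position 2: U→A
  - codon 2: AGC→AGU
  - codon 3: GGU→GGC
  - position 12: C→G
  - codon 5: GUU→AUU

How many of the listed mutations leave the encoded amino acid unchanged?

3

Codon 1: UUG (Leu) → UAG (Stop) — nonsense.
Codon 2: AGC (Ser) → AGU (Ser) — synonymous.
Codon 3: GGU (Gly) → GGC (Gly) — synonymous.
Codon 4: GGC (Gly) → GGG (Gly) — synonymous.
Codon 5: GUU (Val) → AUU (Ile) — missense.
Synonymous: 3 of 5.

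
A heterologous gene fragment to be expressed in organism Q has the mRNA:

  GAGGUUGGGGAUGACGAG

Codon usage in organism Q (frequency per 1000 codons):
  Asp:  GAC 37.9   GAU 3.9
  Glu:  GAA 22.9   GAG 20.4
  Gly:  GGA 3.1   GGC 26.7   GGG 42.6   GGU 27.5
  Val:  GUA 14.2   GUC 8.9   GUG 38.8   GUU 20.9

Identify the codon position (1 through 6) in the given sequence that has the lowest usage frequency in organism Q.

Codon 1 GAG (Glu): 20.4 per 1000.
Codon 2 GUU (Val): 20.9 per 1000.
Codon 3 GGG (Gly): 42.6 per 1000.
Codon 4 GAU (Asp): 3.9 per 1000.
Codon 5 GAC (Asp): 37.9 per 1000.
Codon 6 GAG (Glu): 20.4 per 1000.
Lowest frequency is 3.9 at codon 4.

4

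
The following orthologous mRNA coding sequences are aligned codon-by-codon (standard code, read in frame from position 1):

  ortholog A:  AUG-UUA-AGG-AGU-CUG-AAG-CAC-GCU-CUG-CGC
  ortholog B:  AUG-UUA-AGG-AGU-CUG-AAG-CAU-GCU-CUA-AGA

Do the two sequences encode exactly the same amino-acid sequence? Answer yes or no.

Codon 1: AUG Met / AUG Met — identical.
Codon 2: UUA Leu / UUA Leu — identical.
Codon 3: AGG Arg / AGG Arg — identical.
Codon 4: AGU Ser / AGU Ser — identical.
Codon 5: CUG Leu / CUG Leu — identical.
Codon 6: AAG Lys / AAG Lys — identical.
Codon 7: CAC His / CAU His — synonymous.
Codon 8: GCU Ala / GCU Ala — identical.
Codon 9: CUG Leu / CUA Leu — synonymous.
Codon 10: CGC Arg / AGA Arg — synonymous.
Nonsynonymous differences: 0 → same protein.

yes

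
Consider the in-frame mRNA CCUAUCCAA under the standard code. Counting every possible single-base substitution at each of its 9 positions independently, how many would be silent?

Codon 1 (CCU, Pro): 3 synonymous substitutions.
Codon 2 (AUC, Ile): 2 synonymous substitutions.
Codon 3 (CAA, Gln): 1 synonymous substitution.
Total: 3 + 2 + 1 = 6.

6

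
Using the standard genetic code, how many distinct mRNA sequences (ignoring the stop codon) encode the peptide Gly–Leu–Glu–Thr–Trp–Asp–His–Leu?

4608

Gly: 4 codons.
Leu: 6 codons.
Glu: 2 codons.
Thr: 4 codons.
Trp: 1 codon.
Asp: 2 codons.
His: 2 codons.
Leu: 6 codons.
4 × 6 × 2 × 4 × 1 × 2 × 2 × 6 = 4608.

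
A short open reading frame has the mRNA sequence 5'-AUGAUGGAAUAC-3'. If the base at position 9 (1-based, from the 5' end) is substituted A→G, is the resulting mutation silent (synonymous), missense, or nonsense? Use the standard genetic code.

Position 9 falls in codon 3: GAA → Glu.
After the substitution the codon is GAG → Glu.
Both encode Glu, so the change is synonymous.

silent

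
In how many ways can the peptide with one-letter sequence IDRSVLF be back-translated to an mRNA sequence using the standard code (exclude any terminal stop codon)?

Ile: 3 codons.
Asp: 2 codons.
Arg: 6 codons.
Ser: 6 codons.
Val: 4 codons.
Leu: 6 codons.
Phe: 2 codons.
3 × 2 × 6 × 6 × 4 × 6 × 2 = 10368.

10368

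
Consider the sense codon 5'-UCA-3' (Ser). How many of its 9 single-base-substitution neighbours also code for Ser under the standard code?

3

Position 1: none → 0 synonymous.
Position 2: none → 0 synonymous.
Position 3: UCU, UCC, UCG → 3 synonymous.
Total: 0 + 0 + 3 = 3.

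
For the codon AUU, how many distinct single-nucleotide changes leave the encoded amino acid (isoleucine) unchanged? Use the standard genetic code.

2

Position 1: none → 0 synonymous.
Position 2: none → 0 synonymous.
Position 3: AUC, AUA → 2 synonymous.
Total: 0 + 0 + 2 = 2.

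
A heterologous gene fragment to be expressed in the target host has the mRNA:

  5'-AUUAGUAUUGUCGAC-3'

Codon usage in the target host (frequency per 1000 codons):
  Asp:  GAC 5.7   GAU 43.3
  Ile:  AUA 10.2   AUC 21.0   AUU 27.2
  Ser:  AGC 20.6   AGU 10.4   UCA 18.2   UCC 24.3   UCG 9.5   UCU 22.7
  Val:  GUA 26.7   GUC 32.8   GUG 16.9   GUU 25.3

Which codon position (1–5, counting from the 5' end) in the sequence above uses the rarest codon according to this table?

5

Codon 1 AUU (Ile): 27.2 per 1000.
Codon 2 AGU (Ser): 10.4 per 1000.
Codon 3 AUU (Ile): 27.2 per 1000.
Codon 4 GUC (Val): 32.8 per 1000.
Codon 5 GAC (Asp): 5.7 per 1000.
Lowest frequency is 5.7 at codon 5.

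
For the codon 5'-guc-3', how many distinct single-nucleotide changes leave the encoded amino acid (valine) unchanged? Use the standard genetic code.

3

Position 1: none → 0 synonymous.
Position 2: none → 0 synonymous.
Position 3: GUU, GUA, GUG → 3 synonymous.
Total: 0 + 0 + 3 = 3.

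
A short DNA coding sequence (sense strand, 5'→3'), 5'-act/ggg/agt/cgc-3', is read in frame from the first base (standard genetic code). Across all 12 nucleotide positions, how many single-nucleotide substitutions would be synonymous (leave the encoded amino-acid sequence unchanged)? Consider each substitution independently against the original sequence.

Codon 1 (ACT, Thr): 3 synonymous substitutions.
Codon 2 (GGG, Gly): 3 synonymous substitutions.
Codon 3 (AGT, Ser): 1 synonymous substitution.
Codon 4 (CGC, Arg): 3 synonymous substitutions.
Total: 3 + 3 + 1 + 3 = 10.

10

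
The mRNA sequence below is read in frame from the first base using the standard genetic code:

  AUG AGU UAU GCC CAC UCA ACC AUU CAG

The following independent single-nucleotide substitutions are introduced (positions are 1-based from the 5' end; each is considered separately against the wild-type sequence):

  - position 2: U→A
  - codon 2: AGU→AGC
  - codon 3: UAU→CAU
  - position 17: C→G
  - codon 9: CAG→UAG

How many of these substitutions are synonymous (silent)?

1

Codon 1: AUG (Met) → AAG (Lys) — missense.
Codon 2: AGU (Ser) → AGC (Ser) — synonymous.
Codon 3: UAU (Tyr) → CAU (His) — missense.
Codon 6: UCA (Ser) → UGA (Stop) — nonsense.
Codon 9: CAG (Gln) → UAG (Stop) — nonsense.
Synonymous: 1 of 5.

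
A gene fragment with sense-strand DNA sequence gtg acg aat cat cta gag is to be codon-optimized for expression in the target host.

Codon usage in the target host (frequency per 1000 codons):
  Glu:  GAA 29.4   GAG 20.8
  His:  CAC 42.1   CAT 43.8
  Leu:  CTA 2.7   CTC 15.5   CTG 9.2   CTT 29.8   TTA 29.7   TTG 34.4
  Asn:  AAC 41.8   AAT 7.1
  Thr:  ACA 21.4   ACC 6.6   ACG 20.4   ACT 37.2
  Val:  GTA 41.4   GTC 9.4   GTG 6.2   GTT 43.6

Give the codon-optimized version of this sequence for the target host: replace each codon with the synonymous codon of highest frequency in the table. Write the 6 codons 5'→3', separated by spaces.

GTT ACT AAC CAT TTG GAA

Codon 1 (Val): best is GTT at 43.6.
Codon 2 (Thr): best is ACT at 37.2.
Codon 3 (Asn): best is AAC at 41.8.
Codon 4 (His): best is CAT at 43.8.
Codon 5 (Leu): best is TTG at 34.4.
Codon 6 (Glu): best is GAA at 29.4.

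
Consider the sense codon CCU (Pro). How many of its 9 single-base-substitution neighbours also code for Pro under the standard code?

3

Position 1: none → 0 synonymous.
Position 2: none → 0 synonymous.
Position 3: CCC, CCA, CCG → 3 synonymous.
Total: 0 + 0 + 3 = 3.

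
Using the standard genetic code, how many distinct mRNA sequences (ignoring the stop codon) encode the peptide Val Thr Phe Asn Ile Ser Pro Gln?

9216

Val: 4 codons.
Thr: 4 codons.
Phe: 2 codons.
Asn: 2 codons.
Ile: 3 codons.
Ser: 6 codons.
Pro: 4 codons.
Gln: 2 codons.
4 × 4 × 2 × 2 × 3 × 6 × 4 × 2 = 9216.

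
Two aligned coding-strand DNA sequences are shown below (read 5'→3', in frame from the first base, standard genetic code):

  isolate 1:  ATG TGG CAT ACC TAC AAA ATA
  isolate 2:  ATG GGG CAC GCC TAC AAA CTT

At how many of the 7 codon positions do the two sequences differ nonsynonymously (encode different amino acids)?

3

Codon 1: ATG Met / ATG Met — identical.
Codon 2: TGG Trp / GGG Gly — nonsynonymous.
Codon 3: CAT His / CAC His — synonymous.
Codon 4: ACC Thr / GCC Ala — nonsynonymous.
Codon 5: TAC Tyr / TAC Tyr — identical.
Codon 6: AAA Lys / AAA Lys — identical.
Codon 7: ATA Ile / CTT Leu — nonsynonymous.
Nonsynonymous differences: 3.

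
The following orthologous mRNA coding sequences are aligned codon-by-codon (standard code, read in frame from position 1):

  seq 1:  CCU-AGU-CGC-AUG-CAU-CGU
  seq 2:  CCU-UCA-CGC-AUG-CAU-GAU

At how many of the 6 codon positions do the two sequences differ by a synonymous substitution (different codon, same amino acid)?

1

Codon 1: CCU Pro / CCU Pro — identical.
Codon 2: AGU Ser / UCA Ser — synonymous.
Codon 3: CGC Arg / CGC Arg — identical.
Codon 4: AUG Met / AUG Met — identical.
Codon 5: CAU His / CAU His — identical.
Codon 6: CGU Arg / GAU Asp — nonsynonymous.
Synonymous differences: 1.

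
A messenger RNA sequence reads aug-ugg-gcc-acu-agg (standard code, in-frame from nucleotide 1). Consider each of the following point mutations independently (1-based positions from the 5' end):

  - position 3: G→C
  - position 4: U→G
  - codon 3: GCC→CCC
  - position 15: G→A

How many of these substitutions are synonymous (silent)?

Codon 1: AUG (Met) → AUC (Ile) — missense.
Codon 2: UGG (Trp) → GGG (Gly) — missense.
Codon 3: GCC (Ala) → CCC (Pro) — missense.
Codon 5: AGG (Arg) → AGA (Arg) — synonymous.
Synonymous: 1 of 4.

1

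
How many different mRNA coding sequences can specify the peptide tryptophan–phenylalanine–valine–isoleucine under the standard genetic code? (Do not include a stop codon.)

24

Trp: 1 codon.
Phe: 2 codons.
Val: 4 codons.
Ile: 3 codons.
1 × 2 × 4 × 3 = 24.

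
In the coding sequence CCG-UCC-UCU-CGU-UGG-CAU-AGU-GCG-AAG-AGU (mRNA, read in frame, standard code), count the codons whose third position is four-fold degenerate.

5

Codon 1 CCG (Pro): third position 4-fold.
Codon 2 UCC (Ser): third position 4-fold.
Codon 3 UCU (Ser): third position 4-fold.
Codon 4 CGU (Arg): third position 4-fold.
Codon 5 UGG (Trp): third position 1-fold.
Codon 6 CAU (His): third position 2-fold.
Codon 7 AGU (Ser): third position 2-fold.
Codon 8 GCG (Ala): third position 4-fold.
Codon 9 AAG (Lys): third position 2-fold.
Codon 10 AGU (Ser): third position 2-fold.
Four-fold degenerate third positions: 5.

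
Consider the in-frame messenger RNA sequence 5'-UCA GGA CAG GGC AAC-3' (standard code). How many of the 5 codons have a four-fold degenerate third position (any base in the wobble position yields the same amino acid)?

3

Codon 1 UCA (Ser): third position 4-fold.
Codon 2 GGA (Gly): third position 4-fold.
Codon 3 CAG (Gln): third position 2-fold.
Codon 4 GGC (Gly): third position 4-fold.
Codon 5 AAC (Asn): third position 2-fold.
Four-fold degenerate third positions: 3.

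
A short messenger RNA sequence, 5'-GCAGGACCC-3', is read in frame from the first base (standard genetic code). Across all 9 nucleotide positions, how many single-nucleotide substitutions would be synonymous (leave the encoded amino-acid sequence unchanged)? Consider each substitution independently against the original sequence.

Codon 1 (GCA, Ala): 3 synonymous substitutions.
Codon 2 (GGA, Gly): 3 synonymous substitutions.
Codon 3 (CCC, Pro): 3 synonymous substitutions.
Total: 3 + 3 + 3 = 9.

9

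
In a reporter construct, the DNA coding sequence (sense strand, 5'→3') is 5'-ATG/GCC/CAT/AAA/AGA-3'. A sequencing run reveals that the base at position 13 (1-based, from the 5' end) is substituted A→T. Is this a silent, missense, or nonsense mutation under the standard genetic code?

Position 13 falls in codon 5: AGA → Arg.
After the substitution the codon is TGA → Stop.
The new codon is a stop codon, so this is a nonsense mutation.

nonsense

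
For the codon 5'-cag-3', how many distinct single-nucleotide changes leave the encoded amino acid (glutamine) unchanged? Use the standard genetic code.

1

Position 1: none → 0 synonymous.
Position 2: none → 0 synonymous.
Position 3: CAA → 1 synonymous.
Total: 0 + 0 + 1 = 1.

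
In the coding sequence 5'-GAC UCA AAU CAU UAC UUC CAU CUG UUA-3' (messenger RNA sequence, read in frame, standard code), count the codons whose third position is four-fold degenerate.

Codon 1 GAC (Asp): third position 2-fold.
Codon 2 UCA (Ser): third position 4-fold.
Codon 3 AAU (Asn): third position 2-fold.
Codon 4 CAU (His): third position 2-fold.
Codon 5 UAC (Tyr): third position 2-fold.
Codon 6 UUC (Phe): third position 2-fold.
Codon 7 CAU (His): third position 2-fold.
Codon 8 CUG (Leu): third position 4-fold.
Codon 9 UUA (Leu): third position 2-fold.
Four-fold degenerate third positions: 2.

2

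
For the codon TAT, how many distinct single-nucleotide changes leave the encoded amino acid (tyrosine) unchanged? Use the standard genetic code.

1

Position 1: none → 0 synonymous.
Position 2: none → 0 synonymous.
Position 3: TAC → 1 synonymous.
Total: 0 + 0 + 1 = 1.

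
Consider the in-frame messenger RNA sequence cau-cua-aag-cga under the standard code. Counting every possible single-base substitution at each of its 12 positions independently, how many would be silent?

10

Codon 1 (CAU, His): 1 synonymous substitution.
Codon 2 (CUA, Leu): 4 synonymous substitutions.
Codon 3 (AAG, Lys): 1 synonymous substitution.
Codon 4 (CGA, Arg): 4 synonymous substitutions.
Total: 1 + 4 + 1 + 4 = 10.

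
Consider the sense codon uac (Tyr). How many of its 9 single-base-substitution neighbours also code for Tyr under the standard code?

Position 1: none → 0 synonymous.
Position 2: none → 0 synonymous.
Position 3: UAU → 1 synonymous.
Total: 0 + 0 + 1 = 1.

1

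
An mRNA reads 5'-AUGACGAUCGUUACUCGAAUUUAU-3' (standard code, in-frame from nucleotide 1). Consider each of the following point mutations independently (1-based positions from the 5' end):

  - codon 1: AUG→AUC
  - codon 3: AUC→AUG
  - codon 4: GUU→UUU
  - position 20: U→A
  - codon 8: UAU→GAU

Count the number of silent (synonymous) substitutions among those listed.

Codon 1: AUG (Met) → AUC (Ile) — missense.
Codon 3: AUC (Ile) → AUG (Met) — missense.
Codon 4: GUU (Val) → UUU (Phe) — missense.
Codon 7: AUU (Ile) → AAU (Asn) — missense.
Codon 8: UAU (Tyr) → GAU (Asp) — missense.
Synonymous: 0 of 5.

0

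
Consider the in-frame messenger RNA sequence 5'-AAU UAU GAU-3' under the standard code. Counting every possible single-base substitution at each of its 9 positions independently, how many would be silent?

Codon 1 (AAU, Asn): 1 synonymous substitution.
Codon 2 (UAU, Tyr): 1 synonymous substitution.
Codon 3 (GAU, Asp): 1 synonymous substitution.
Total: 1 + 1 + 1 = 3.

3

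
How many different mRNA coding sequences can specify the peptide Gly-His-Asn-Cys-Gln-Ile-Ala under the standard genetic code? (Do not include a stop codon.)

Gly: 4 codons.
His: 2 codons.
Asn: 2 codons.
Cys: 2 codons.
Gln: 2 codons.
Ile: 3 codons.
Ala: 4 codons.
4 × 2 × 2 × 2 × 2 × 3 × 4 = 768.

768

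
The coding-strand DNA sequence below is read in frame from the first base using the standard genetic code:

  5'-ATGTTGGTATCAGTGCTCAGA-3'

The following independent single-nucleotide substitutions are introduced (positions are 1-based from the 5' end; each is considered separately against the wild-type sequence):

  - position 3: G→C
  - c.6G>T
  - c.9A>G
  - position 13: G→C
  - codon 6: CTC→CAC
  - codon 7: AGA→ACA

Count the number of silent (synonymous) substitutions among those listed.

Codon 1: ATG (Met) → ATC (Ile) — missense.
Codon 2: TTG (Leu) → TTT (Phe) — missense.
Codon 3: GTA (Val) → GTG (Val) — synonymous.
Codon 5: GTG (Val) → CTG (Leu) — missense.
Codon 6: CTC (Leu) → CAC (His) — missense.
Codon 7: AGA (Arg) → ACA (Thr) — missense.
Synonymous: 1 of 6.

1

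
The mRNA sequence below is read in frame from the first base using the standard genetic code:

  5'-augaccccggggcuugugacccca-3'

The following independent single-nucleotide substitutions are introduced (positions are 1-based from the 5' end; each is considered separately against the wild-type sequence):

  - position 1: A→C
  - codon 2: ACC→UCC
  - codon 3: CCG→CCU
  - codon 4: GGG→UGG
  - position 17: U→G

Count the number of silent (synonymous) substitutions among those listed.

Codon 1: AUG (Met) → CUG (Leu) — missense.
Codon 2: ACC (Thr) → UCC (Ser) — missense.
Codon 3: CCG (Pro) → CCU (Pro) — synonymous.
Codon 4: GGG (Gly) → UGG (Trp) — missense.
Codon 6: GUG (Val) → GGG (Gly) — missense.
Synonymous: 1 of 5.

1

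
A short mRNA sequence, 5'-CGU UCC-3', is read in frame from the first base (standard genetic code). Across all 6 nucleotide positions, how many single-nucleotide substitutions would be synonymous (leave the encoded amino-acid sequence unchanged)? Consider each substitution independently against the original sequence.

Codon 1 (CGU, Arg): 3 synonymous substitutions.
Codon 2 (UCC, Ser): 3 synonymous substitutions.
Total: 3 + 3 = 6.

6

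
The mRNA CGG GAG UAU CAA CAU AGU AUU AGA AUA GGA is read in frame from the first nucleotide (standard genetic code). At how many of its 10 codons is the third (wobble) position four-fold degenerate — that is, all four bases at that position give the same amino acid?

2

Codon 1 CGG (Arg): third position 4-fold.
Codon 2 GAG (Glu): third position 2-fold.
Codon 3 UAU (Tyr): third position 2-fold.
Codon 4 CAA (Gln): third position 2-fold.
Codon 5 CAU (His): third position 2-fold.
Codon 6 AGU (Ser): third position 2-fold.
Codon 7 AUU (Ile): third position 3-fold.
Codon 8 AGA (Arg): third position 2-fold.
Codon 9 AUA (Ile): third position 3-fold.
Codon 10 GGA (Gly): third position 4-fold.
Four-fold degenerate third positions: 2.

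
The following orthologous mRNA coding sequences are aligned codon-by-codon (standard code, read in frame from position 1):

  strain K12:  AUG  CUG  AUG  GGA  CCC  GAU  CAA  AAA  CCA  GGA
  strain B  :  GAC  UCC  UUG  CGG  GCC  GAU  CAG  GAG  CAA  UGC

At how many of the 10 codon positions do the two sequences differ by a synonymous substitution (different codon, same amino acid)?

Codon 1: AUG Met / GAC Asp — nonsynonymous.
Codon 2: CUG Leu / UCC Ser — nonsynonymous.
Codon 3: AUG Met / UUG Leu — nonsynonymous.
Codon 4: GGA Gly / CGG Arg — nonsynonymous.
Codon 5: CCC Pro / GCC Ala — nonsynonymous.
Codon 6: GAU Asp / GAU Asp — identical.
Codon 7: CAA Gln / CAG Gln — synonymous.
Codon 8: AAA Lys / GAG Glu — nonsynonymous.
Codon 9: CCA Pro / CAA Gln — nonsynonymous.
Codon 10: GGA Gly / UGC Cys — nonsynonymous.
Synonymous differences: 1.

1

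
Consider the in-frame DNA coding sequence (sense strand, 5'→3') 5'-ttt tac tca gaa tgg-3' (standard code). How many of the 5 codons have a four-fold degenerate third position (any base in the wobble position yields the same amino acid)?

Codon 1 TTT (Phe): third position 2-fold.
Codon 2 TAC (Tyr): third position 2-fold.
Codon 3 TCA (Ser): third position 4-fold.
Codon 4 GAA (Glu): third position 2-fold.
Codon 5 TGG (Trp): third position 1-fold.
Four-fold degenerate third positions: 1.

1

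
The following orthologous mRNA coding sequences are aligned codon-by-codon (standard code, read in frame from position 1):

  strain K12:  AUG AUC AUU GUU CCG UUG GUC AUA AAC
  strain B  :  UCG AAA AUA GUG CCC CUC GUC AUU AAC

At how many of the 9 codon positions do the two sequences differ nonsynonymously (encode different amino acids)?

2

Codon 1: AUG Met / UCG Ser — nonsynonymous.
Codon 2: AUC Ile / AAA Lys — nonsynonymous.
Codon 3: AUU Ile / AUA Ile — synonymous.
Codon 4: GUU Val / GUG Val — synonymous.
Codon 5: CCG Pro / CCC Pro — synonymous.
Codon 6: UUG Leu / CUC Leu — synonymous.
Codon 7: GUC Val / GUC Val — identical.
Codon 8: AUA Ile / AUU Ile — synonymous.
Codon 9: AAC Asn / AAC Asn — identical.
Nonsynonymous differences: 2.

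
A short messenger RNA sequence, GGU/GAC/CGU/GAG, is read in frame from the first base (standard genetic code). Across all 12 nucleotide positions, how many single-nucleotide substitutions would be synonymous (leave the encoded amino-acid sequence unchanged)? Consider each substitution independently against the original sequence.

Codon 1 (GGU, Gly): 3 synonymous substitutions.
Codon 2 (GAC, Asp): 1 synonymous substitution.
Codon 3 (CGU, Arg): 3 synonymous substitutions.
Codon 4 (GAG, Glu): 1 synonymous substitution.
Total: 3 + 1 + 3 + 1 = 8.

8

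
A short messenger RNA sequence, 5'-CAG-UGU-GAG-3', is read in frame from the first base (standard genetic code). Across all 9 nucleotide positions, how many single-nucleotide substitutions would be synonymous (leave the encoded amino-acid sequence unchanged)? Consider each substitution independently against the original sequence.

3

Codon 1 (CAG, Gln): 1 synonymous substitution.
Codon 2 (UGU, Cys): 1 synonymous substitution.
Codon 3 (GAG, Glu): 1 synonymous substitution.
Total: 1 + 1 + 1 = 3.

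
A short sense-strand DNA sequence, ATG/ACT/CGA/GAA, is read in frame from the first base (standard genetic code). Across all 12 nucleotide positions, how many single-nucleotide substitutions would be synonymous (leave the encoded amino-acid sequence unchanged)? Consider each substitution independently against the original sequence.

Codon 1 (ATG, Met): 0 synonymous substitutions.
Codon 2 (ACT, Thr): 3 synonymous substitutions.
Codon 3 (CGA, Arg): 4 synonymous substitutions.
Codon 4 (GAA, Glu): 1 synonymous substitution.
Total: 0 + 3 + 4 + 1 = 8.

8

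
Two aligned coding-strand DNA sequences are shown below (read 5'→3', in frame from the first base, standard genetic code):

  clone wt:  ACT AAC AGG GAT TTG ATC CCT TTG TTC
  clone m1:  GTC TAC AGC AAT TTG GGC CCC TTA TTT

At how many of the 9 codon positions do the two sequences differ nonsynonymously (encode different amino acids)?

Codon 1: ACT Thr / GTC Val — nonsynonymous.
Codon 2: AAC Asn / TAC Tyr — nonsynonymous.
Codon 3: AGG Arg / AGC Ser — nonsynonymous.
Codon 4: GAT Asp / AAT Asn — nonsynonymous.
Codon 5: TTG Leu / TTG Leu — identical.
Codon 6: ATC Ile / GGC Gly — nonsynonymous.
Codon 7: CCT Pro / CCC Pro — synonymous.
Codon 8: TTG Leu / TTA Leu — synonymous.
Codon 9: TTC Phe / TTT Phe — synonymous.
Nonsynonymous differences: 5.

5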